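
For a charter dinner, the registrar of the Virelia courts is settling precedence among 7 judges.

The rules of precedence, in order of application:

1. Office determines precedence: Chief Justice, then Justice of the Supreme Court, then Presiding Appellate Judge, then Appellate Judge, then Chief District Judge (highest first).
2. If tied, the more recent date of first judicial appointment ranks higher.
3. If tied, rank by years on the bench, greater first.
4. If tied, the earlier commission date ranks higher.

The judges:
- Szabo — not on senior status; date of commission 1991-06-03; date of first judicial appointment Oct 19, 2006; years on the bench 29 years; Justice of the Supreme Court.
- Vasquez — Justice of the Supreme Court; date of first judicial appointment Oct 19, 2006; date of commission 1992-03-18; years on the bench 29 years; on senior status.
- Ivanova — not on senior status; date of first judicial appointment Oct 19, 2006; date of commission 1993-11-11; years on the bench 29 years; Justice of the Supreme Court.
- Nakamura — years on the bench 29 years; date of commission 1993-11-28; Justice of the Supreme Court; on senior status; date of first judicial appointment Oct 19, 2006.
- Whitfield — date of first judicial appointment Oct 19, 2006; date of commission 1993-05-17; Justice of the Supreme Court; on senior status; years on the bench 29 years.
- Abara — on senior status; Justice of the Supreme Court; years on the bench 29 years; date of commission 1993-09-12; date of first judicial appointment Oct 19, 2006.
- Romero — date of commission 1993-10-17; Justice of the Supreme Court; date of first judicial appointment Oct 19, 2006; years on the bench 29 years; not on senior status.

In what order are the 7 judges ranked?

Szabo, Vasquez, Whitfield, Abara, Romero, Ivanova, Nakamura

By office: Szabo, Vasquez, Whitfield, Abara, Romero, Ivanova and Nakamura (Justice of the Supreme Court).
Szabo, Vasquez, Whitfield, Abara, Romero, Ivanova and Nakamura all have date of first judicial appointment Oct 19, 2006, so the next rule applies.
Szabo, Vasquez, Whitfield, Abara, Romero, Ivanova and Nakamura all have years on the bench 29 years, so the next rule applies.
Among Szabo, Vasquez, Whitfield, Abara, Romero, Ivanova and Nakamura, by date of commission (earlier first): Szabo (1991-06-03) before Vasquez (1992-03-18) before Whitfield (1993-05-17) before Abara (1993-09-12) before Romero (1993-10-17) before Ivanova (1993-11-11) before Nakamura (1993-11-28).
Full order: Szabo, Vasquez, Whitfield, Abara, Romero, Ivanova, Nakamura.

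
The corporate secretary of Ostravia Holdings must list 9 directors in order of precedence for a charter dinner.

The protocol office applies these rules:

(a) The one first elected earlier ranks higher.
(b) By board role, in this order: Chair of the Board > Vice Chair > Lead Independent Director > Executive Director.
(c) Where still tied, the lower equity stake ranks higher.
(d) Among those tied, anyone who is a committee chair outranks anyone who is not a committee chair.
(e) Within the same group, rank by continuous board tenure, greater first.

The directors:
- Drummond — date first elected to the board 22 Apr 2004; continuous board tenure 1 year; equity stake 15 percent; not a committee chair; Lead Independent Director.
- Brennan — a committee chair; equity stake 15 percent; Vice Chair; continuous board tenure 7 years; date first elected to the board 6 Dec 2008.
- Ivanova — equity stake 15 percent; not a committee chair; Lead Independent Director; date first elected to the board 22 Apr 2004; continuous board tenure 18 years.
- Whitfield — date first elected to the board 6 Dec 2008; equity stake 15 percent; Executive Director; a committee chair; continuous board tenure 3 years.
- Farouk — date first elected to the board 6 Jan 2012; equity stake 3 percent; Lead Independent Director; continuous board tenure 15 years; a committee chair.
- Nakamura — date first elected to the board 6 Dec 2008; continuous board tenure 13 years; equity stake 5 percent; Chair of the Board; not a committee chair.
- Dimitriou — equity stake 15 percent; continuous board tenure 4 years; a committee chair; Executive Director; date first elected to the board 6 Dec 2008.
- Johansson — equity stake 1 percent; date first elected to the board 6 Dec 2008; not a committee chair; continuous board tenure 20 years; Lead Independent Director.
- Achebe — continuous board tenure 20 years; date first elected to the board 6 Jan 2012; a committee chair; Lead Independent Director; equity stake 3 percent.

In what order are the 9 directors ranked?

Ivanova, Drummond, Nakamura, Brennan, Johansson, Dimitriou, Whitfield, Achebe, Farouk

By date first elected to the board (earlier first): Ivanova and Drummond (both 22 Apr 2004); then Nakamura, Brennan, Johansson, Dimitriou and Whitfield (each 6 Dec 2008); then Achebe and Farouk (both 6 Jan 2012).
Ivanova and Drummond are each Lead Independent Director, so the next rule applies.
Ivanova and Drummond both have equity stake 15 percent, so the next rule applies.
Ivanova and Drummond are each not a committee chair, so the next rule applies.
Among Ivanova and Drummond, by continuous board tenure (higher first): Ivanova (18 years) before Drummond (1 year).
Among Nakamura, Brennan, Johansson, Dimitriou and Whitfield, by board role: Nakamura (Chair of the Board) before Brennan (Vice Chair) before Johansson (Lead Independent Director) before Dimitriou and Whitfield (Executive Director).
Dimitriou and Whitfield both have equity stake 15 percent, so the next rule applies.
Dimitriou and Whitfield are each a committee chair, so the next rule applies.
Among Dimitriou and Whitfield, by continuous board tenure (higher first): Dimitriou (4 years) before Whitfield (3 years).
Achebe and Farouk are each Lead Independent Director, so the next rule applies.
Achebe and Farouk both have equity stake 3 percent, so the next rule applies.
Achebe and Farouk are each a committee chair, so the next rule applies.
Among Achebe and Farouk, by continuous board tenure (higher first): Achebe (20 years) before Farouk (15 years).
Full order: Ivanova, Drummond, Nakamura, Brennan, Johansson, Dimitriou, Whitfield, Achebe, Farouk.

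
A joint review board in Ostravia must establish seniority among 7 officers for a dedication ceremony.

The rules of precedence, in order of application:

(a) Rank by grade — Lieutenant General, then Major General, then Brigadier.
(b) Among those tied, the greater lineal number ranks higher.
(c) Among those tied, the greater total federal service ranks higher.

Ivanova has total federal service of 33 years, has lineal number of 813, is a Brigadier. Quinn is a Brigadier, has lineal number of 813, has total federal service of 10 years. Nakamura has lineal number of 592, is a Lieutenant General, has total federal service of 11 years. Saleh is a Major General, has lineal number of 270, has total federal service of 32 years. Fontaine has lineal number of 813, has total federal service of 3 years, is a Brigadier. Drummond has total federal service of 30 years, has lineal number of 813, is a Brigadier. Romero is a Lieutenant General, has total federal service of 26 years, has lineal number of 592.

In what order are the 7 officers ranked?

Romero, Nakamura, Saleh, Ivanova, Drummond, Quinn, Fontaine

By grade: Romero and Nakamura (Lieutenant General); then Saleh (Major General); then Ivanova, Drummond, Quinn and Fontaine (Brigadier).
Romero and Nakamura both have lineal number 592, so the next rule applies.
Among Romero and Nakamura, by total federal service (higher first): Romero (26 years) before Nakamura (11 years).
Ivanova, Drummond, Quinn and Fontaine all have lineal number 813, so the next rule applies.
Among Ivanova, Drummond, Quinn and Fontaine, by total federal service (higher first): Ivanova (33 years) before Drummond (30 years) before Quinn (10 years) before Fontaine (3 years).
Full order: Romero, Nakamura, Saleh, Ivanova, Drummond, Quinn, Fontaine.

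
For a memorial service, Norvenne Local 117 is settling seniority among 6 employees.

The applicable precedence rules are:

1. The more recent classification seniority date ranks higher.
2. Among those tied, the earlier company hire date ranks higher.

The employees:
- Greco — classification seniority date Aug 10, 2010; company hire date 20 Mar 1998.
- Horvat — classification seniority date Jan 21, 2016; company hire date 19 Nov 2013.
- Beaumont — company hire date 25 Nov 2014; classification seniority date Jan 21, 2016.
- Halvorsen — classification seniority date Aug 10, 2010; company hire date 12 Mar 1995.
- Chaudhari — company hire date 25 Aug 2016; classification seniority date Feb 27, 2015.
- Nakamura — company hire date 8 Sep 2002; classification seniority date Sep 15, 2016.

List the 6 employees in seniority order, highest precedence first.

Nakamura, Horvat, Beaumont, Chaudhari, Halvorsen, Greco

By classification seniority date (later first): Nakamura (Sep 15, 2016); then Horvat and Beaumont (both Jan 21, 2016); then Chaudhari (Feb 27, 2015); then Halvorsen and Greco (both Aug 10, 2010).
Among Horvat and Beaumont, by company hire date (earlier first): Horvat (19 Nov 2013) before Beaumont (25 Nov 2014).
Among Halvorsen and Greco, by company hire date (earlier first): Halvorsen (12 Mar 1995) before Greco (20 Mar 1998).
Full order: Nakamura, Horvat, Beaumont, Chaudhari, Halvorsen, Greco.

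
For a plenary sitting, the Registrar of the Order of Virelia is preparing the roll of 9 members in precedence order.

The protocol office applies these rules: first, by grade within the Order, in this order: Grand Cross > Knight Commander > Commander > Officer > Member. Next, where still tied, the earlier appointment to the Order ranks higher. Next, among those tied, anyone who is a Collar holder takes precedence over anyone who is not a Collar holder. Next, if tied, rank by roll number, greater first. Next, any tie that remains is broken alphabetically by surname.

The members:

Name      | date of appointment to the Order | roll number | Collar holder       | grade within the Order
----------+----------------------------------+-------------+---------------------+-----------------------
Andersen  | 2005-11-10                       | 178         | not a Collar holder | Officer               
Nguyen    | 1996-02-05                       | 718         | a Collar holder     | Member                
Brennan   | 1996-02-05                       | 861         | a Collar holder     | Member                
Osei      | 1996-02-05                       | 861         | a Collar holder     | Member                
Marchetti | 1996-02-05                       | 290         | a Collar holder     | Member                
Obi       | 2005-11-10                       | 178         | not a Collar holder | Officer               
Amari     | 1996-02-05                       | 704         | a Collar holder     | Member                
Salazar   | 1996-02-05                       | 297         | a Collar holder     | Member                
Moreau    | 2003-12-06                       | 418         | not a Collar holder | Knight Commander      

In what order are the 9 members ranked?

By grade within the Order: Moreau (Knight Commander); then Andersen and Obi (Officer); then Brennan, Osei, Nguyen, Amari, Salazar and Marchetti (Member).
Andersen and Obi both have date of appointment to the Order 2005-11-10, so the next rule applies.
Andersen and Obi are each not a Collar holder, so the next rule applies.
Andersen and Obi both have roll number 178, so the next rule applies.
Among Andersen and Obi, alphabetically by surname: Andersen before Obi.
Brennan, Osei, Nguyen, Amari, Salazar and Marchetti all have date of appointment to the Order 1996-02-05, so the next rule applies.
Brennan, Osei, Nguyen, Amari, Salazar and Marchetti are each a Collar holder, so the next rule applies.
Among Brennan, Osei, Nguyen, Amari, Salazar and Marchetti, by roll number (higher first): Brennan and Osei (861) before Nguyen (718) before Amari (704) before Salazar (297) before Marchetti (290).
Among Brennan and Osei, alphabetically by surname: Brennan before Osei.
Full order: Moreau, Andersen, Obi, Brennan, Osei, Nguyen, Amari, Salazar, Marchetti.

Moreau, Andersen, Obi, Brennan, Osei, Nguyen, Amari, Salazar, Marchetti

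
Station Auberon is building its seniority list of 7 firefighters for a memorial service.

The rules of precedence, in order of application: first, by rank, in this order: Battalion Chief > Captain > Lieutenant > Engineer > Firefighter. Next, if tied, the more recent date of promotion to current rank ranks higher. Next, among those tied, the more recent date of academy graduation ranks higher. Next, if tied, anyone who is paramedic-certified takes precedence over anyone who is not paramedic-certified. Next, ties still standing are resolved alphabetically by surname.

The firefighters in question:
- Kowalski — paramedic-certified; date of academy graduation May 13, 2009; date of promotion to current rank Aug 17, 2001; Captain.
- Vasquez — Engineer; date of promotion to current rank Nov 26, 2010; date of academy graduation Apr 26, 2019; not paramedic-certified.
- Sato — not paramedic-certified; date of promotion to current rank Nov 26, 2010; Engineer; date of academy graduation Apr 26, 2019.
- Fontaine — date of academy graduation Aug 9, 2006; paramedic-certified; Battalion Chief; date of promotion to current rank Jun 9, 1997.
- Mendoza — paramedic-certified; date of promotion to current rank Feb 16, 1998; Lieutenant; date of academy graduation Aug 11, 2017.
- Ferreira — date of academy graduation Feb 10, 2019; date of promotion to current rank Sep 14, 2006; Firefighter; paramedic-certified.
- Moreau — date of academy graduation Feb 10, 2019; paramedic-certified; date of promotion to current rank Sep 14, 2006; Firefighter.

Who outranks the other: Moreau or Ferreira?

By rank: Fontaine (Battalion Chief); then Kowalski (Captain); then Mendoza (Lieutenant); then Sato and Vasquez (Engineer); then Ferreira and Moreau (Firefighter).
Sato and Vasquez both have date of promotion to current rank Nov 26, 2010, so the next rule applies.
Sato and Vasquez both have date of academy graduation Apr 26, 2019, so the next rule applies.
Sato and Vasquez are each not paramedic-certified, so the next rule applies.
Among Sato and Vasquez, alphabetically by surname: Sato before Vasquez.
Ferreira and Moreau both have date of promotion to current rank Sep 14, 2006, so the next rule applies.
Ferreira and Moreau both have date of academy graduation Feb 10, 2019, so the next rule applies.
Ferreira and Moreau are each paramedic-certified, so the next rule applies.
Among Ferreira and Moreau, alphabetically by surname: Ferreira before Moreau.
So Ferreira takes precedence.

Ferreira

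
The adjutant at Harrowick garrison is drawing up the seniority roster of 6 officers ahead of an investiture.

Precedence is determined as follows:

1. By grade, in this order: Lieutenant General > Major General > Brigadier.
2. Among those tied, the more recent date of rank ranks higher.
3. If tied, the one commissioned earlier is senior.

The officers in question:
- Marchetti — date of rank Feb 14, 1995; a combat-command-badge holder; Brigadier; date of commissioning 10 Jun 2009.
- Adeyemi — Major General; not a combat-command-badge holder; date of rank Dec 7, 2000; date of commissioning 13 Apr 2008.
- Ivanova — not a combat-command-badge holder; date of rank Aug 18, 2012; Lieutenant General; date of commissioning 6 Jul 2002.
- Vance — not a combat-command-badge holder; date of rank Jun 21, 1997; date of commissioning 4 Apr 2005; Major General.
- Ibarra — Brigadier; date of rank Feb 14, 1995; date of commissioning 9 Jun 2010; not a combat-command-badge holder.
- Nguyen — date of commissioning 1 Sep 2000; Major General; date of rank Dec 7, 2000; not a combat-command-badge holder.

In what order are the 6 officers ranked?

Ivanova, Nguyen, Adeyemi, Vance, Marchetti, Ibarra

By grade: Ivanova (Lieutenant General); then Nguyen, Adeyemi and Vance (Major General); then Marchetti and Ibarra (Brigadier).
Among Nguyen, Adeyemi and Vance, by date of rank (later first): Nguyen and Adeyemi (Dec 7, 2000) before Vance (Jun 21, 1997).
Among Nguyen and Adeyemi, by date of commissioning (earlier first): Nguyen (1 Sep 2000) before Adeyemi (13 Apr 2008).
Marchetti and Ibarra both have date of rank Feb 14, 1995, so the next rule applies.
Among Marchetti and Ibarra, by date of commissioning (earlier first): Marchetti (10 Jun 2009) before Ibarra (9 Jun 2010).
Full order: Ivanova, Nguyen, Adeyemi, Vance, Marchetti, Ibarra.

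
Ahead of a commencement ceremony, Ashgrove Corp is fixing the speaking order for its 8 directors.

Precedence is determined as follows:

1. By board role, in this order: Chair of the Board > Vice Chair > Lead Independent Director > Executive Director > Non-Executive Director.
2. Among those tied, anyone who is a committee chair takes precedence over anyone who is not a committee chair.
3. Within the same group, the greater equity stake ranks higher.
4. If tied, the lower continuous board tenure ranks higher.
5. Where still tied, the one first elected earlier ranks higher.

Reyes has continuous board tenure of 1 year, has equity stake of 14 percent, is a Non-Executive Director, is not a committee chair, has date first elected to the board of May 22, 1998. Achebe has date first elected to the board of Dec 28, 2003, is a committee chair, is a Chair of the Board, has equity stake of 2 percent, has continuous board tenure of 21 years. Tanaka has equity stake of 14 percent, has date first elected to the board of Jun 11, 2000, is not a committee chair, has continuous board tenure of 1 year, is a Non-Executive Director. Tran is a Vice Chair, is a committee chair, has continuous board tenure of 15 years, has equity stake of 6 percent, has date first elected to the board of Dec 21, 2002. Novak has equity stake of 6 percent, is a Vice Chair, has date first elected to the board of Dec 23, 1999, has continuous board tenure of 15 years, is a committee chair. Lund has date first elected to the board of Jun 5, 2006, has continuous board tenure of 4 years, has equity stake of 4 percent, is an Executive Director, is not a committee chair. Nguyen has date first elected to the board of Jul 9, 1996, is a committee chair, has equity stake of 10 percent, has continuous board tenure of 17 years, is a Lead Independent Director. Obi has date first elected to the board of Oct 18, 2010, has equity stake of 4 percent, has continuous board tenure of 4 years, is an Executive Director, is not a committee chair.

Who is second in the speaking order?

Novak

By board role: Achebe (Chair of the Board); then Novak and Tran (Vice Chair); then Nguyen (Lead Independent Director); then Lund and Obi (Executive Director); then Reyes and Tanaka (Non-Executive Director).
Novak and Tran are each a committee chair, so the next rule applies.
Novak and Tran both have equity stake 6 percent, so the next rule applies.
Novak and Tran both have continuous board tenure 15 years, so the next rule applies.
Among Novak and Tran, by date first elected to the board (earlier first): Novak (Dec 23, 1999) before Tran (Dec 21, 2002).
Lund and Obi are each not a committee chair, so the next rule applies.
Lund and Obi both have equity stake 4 percent, so the next rule applies.
Lund and Obi both have continuous board tenure 4 years, so the next rule applies.
Among Lund and Obi, by date first elected to the board (earlier first): Lund (Jun 5, 2006) before Obi (Oct 18, 2010).
Reyes and Tanaka are each not a committee chair, so the next rule applies.
Reyes and Tanaka both have equity stake 14 percent, so the next rule applies.
Reyes and Tanaka both have continuous board tenure 1 year, so the next rule applies.
Among Reyes and Tanaka, by date first elected to the board (earlier first): Reyes (May 22, 1998) before Tanaka (Jun 11, 2000).
Order: Achebe, Novak, Tran, Nguyen, Lund, Obi, Reyes, Tanaka.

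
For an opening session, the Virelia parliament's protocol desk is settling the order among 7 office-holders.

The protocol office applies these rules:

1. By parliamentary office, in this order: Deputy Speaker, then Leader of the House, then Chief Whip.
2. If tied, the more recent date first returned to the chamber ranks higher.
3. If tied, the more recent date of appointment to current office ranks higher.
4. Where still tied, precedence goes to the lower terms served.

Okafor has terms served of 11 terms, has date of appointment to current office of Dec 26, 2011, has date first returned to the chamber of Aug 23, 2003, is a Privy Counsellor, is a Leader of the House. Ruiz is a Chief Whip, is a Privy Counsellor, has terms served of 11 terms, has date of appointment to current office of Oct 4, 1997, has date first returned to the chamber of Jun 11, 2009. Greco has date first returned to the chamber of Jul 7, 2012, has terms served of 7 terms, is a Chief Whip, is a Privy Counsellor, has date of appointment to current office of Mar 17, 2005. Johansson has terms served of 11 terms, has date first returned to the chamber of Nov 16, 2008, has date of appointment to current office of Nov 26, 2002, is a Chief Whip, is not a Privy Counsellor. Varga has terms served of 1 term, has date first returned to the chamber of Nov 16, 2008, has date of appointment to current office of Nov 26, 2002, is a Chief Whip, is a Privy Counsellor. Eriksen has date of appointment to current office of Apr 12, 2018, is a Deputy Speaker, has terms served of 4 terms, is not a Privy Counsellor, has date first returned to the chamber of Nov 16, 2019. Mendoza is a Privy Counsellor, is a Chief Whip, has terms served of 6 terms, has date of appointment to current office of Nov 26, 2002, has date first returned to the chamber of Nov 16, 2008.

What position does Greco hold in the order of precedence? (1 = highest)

3

By parliamentary office: Eriksen (Deputy Speaker); then Okafor (Leader of the House); then Greco, Ruiz, Varga, Mendoza and Johansson (Chief Whip).
Among Greco, Ruiz, Varga, Mendoza and Johansson, by date first returned to the chamber (later first): Greco (Jul 7, 2012) before Ruiz (Jun 11, 2009) before Varga, Mendoza and Johansson (Nov 16, 2008).
Varga, Mendoza and Johansson all have date of appointment to current office Nov 26, 2002, so the next rule applies.
Among Varga, Mendoza and Johansson, by terms served (lower first): Varga (1 term) before Mendoza (6 terms) before Johansson (11 terms).
Order: Eriksen, Okafor, Greco, Ruiz, Varga, Mendoza, Johansson. So position 3.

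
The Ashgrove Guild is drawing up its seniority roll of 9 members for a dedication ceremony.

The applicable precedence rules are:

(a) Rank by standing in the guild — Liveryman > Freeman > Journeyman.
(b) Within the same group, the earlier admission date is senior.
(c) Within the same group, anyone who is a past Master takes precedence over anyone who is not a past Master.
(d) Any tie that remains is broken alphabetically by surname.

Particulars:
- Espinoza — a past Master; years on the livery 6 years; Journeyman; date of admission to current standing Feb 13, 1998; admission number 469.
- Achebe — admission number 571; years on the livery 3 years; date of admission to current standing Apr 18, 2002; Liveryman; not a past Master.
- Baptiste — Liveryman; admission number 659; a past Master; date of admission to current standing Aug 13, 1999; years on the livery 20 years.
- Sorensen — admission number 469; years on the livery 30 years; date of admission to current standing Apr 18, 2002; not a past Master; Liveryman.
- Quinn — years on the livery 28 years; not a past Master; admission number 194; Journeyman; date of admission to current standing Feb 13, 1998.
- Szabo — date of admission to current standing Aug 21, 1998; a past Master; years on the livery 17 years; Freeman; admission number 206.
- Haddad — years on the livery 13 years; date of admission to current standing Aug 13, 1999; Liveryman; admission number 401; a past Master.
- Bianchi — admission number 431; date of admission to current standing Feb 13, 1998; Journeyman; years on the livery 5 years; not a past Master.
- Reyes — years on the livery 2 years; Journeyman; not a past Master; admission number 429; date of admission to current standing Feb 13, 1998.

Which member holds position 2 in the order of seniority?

Haddad

By standing in the guild: Baptiste, Haddad, Achebe and Sorensen (Liveryman); then Szabo (Freeman); then Espinoza, Bianchi, Quinn and Reyes (Journeyman).
Among Baptiste, Haddad, Achebe and Sorensen, by date of admission to current standing (earlier first): Baptiste and Haddad (Aug 13, 1999) before Achebe and Sorensen (Apr 18, 2002).
Baptiste and Haddad are each a past Master, so the next rule applies.
Among Baptiste and Haddad, alphabetically by surname: Baptiste before Haddad.
Achebe and Sorensen are each not a past Master, so the next rule applies.
Among Achebe and Sorensen, alphabetically by surname: Achebe before Sorensen.
Espinoza, Bianchi, Quinn and Reyes all have date of admission to current standing Feb 13, 1998, so the next rule applies.
Among Espinoza, Bianchi, Quinn and Reyes, a past Master before not a past Master: Espinoza (a past Master) before Bianchi, Quinn and Reyes (not a past Master).
Among Bianchi, Quinn and Reyes, alphabetically by surname: Bianchi before Quinn before Reyes.
Order: Baptiste, Haddad, Achebe, Sorensen, Szabo, Espinoza, Bianchi, Quinn, Reyes.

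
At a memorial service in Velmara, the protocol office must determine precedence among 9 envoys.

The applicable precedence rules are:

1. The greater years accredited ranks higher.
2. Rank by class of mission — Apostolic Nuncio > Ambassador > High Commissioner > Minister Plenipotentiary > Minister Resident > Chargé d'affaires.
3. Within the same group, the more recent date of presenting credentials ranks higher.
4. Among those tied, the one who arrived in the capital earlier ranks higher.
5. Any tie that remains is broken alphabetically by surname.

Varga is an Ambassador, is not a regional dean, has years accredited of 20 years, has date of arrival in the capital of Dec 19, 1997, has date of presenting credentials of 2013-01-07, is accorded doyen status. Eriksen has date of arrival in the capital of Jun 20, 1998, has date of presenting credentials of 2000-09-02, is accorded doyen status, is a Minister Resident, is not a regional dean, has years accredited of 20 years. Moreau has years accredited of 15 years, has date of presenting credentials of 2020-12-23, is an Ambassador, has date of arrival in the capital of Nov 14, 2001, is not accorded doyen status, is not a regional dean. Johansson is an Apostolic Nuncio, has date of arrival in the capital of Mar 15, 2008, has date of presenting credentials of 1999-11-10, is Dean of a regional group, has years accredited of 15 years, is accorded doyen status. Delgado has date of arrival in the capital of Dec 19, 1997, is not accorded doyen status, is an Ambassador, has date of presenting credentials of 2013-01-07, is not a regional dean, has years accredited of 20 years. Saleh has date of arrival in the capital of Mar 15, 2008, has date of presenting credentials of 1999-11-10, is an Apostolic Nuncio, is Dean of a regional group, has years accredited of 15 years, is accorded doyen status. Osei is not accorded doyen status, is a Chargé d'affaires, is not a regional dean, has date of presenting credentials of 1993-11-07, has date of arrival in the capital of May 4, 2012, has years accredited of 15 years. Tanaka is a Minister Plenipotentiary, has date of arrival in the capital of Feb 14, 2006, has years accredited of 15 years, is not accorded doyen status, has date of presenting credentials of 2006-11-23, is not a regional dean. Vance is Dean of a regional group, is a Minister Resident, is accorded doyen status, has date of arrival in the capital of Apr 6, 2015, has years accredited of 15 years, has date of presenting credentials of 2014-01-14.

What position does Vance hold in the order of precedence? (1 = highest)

By years accredited (higher first): Delgado, Varga and Eriksen (each 20 years); then Johansson, Saleh, Moreau, Tanaka, Vance and Osei (each 15 years).
Among Delgado, Varga and Eriksen, by class of mission: Delgado and Varga (Ambassador) before Eriksen (Minister Resident).
Delgado and Varga both have date of presenting credentials 2013-01-07, so the next rule applies.
Delgado and Varga both have date of arrival in the capital Dec 19, 1997, so the next rule applies.
Among Delgado and Varga, alphabetically by surname: Delgado before Varga.
Among Johansson, Saleh, Moreau, Tanaka, Vance and Osei, by class of mission: Johansson and Saleh (Apostolic Nuncio) before Moreau (Ambassador) before Tanaka (Minister Plenipotentiary) before Vance (Minister Resident) before Osei (Chargé d'affaires).
Johansson and Saleh both have date of presenting credentials 1999-11-10, so the next rule applies.
Johansson and Saleh both have date of arrival in the capital Mar 15, 2008, so the next rule applies.
Among Johansson and Saleh, alphabetically by surname: Johansson before Saleh.
Order: Delgado, Varga, Eriksen, Johansson, Saleh, Moreau, Tanaka, Vance, Osei. So position 8.

8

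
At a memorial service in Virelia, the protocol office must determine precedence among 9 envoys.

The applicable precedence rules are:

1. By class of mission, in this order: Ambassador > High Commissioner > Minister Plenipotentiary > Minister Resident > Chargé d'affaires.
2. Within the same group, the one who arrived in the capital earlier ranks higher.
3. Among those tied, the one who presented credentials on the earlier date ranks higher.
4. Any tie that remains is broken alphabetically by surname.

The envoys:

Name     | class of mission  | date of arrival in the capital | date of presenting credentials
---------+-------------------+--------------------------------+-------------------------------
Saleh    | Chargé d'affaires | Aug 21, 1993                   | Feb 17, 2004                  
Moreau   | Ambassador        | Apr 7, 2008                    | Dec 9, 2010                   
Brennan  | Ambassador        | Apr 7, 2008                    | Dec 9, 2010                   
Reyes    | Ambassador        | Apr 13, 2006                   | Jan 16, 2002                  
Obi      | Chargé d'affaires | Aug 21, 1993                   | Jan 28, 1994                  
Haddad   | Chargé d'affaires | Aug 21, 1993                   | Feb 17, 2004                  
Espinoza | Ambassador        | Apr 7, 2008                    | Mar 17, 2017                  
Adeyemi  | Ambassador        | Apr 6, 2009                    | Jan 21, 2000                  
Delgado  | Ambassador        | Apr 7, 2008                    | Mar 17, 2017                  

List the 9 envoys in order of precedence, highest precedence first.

By class of mission: Reyes, Brennan, Moreau, Delgado, Espinoza and Adeyemi (Ambassador); then Obi, Haddad and Saleh (Chargé d'affaires).
Among Reyes, Brennan, Moreau, Delgado, Espinoza and Adeyemi, by date of arrival in the capital (earlier first): Reyes (Apr 13, 2006) before Brennan, Moreau, Delgado and Espinoza (Apr 7, 2008) before Adeyemi (Apr 6, 2009).
Among Brennan, Moreau, Delgado and Espinoza, by date of presenting credentials (earlier first): Brennan and Moreau (Dec 9, 2010) before Delgado and Espinoza (Mar 17, 2017).
Among Brennan and Moreau, alphabetically by surname: Brennan before Moreau.
Among Delgado and Espinoza, alphabetically by surname: Delgado before Espinoza.
Obi, Haddad and Saleh all have date of arrival in the capital Aug 21, 1993, so the next rule applies.
Among Obi, Haddad and Saleh, by date of presenting credentials (earlier first): Obi (Jan 28, 1994) before Haddad and Saleh (Feb 17, 2004).
Among Haddad and Saleh, alphabetically by surname: Haddad before Saleh.
Full order: Reyes, Brennan, Moreau, Delgado, Espinoza, Adeyemi, Obi, Haddad, Saleh.

Reyes, Brennan, Moreau, Delgado, Espinoza, Adeyemi, Obi, Haddad, Saleh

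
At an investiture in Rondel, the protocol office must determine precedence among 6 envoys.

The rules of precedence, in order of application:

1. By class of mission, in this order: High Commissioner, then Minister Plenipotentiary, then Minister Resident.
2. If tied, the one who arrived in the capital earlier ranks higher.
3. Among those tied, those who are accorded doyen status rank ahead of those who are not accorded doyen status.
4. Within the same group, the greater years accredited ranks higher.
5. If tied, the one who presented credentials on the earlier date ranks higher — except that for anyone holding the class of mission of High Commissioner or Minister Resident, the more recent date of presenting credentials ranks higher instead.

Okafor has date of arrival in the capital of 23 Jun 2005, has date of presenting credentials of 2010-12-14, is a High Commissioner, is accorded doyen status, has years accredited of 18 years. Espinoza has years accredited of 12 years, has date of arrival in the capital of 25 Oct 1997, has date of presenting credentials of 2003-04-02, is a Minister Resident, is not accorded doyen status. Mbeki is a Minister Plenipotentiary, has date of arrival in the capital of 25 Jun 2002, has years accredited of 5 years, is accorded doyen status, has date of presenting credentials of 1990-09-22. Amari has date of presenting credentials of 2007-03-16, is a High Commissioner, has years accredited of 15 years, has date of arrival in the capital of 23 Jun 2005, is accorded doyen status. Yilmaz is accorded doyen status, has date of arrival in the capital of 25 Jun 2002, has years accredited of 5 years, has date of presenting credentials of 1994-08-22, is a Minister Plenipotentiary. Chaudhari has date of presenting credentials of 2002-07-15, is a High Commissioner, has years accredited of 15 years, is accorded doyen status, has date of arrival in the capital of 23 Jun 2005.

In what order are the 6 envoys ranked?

By class of mission: Okafor, Amari and Chaudhari (High Commissioner); then Mbeki and Yilmaz (Minister Plenipotentiary); then Espinoza (Minister Resident).
Okafor, Amari and Chaudhari all have date of arrival in the capital 23 Jun 2005, so the next rule applies.
Okafor, Amari and Chaudhari are each accorded doyen status, so the next rule applies.
Among Okafor, Amari and Chaudhari, by years accredited (higher first): Okafor (18 years) before Amari and Chaudhari (15 years).
Among Amari and Chaudhari, by date of presenting credentials (later first) (reversed rule for this group): Amari (2007-03-16) before Chaudhari (2002-07-15).
Mbeki and Yilmaz both have date of arrival in the capital 25 Jun 2002, so the next rule applies.
Mbeki and Yilmaz are each accorded doyen status, so the next rule applies.
Mbeki and Yilmaz both have years accredited 5 years, so the next rule applies.
Among Mbeki and Yilmaz, by date of presenting credentials (earlier first): Mbeki (1990-09-22) before Yilmaz (1994-08-22).
Full order: Okafor, Amari, Chaudhari, Mbeki, Yilmaz, Espinoza.

Okafor, Amari, Chaudhari, Mbeki, Yilmaz, Espinoza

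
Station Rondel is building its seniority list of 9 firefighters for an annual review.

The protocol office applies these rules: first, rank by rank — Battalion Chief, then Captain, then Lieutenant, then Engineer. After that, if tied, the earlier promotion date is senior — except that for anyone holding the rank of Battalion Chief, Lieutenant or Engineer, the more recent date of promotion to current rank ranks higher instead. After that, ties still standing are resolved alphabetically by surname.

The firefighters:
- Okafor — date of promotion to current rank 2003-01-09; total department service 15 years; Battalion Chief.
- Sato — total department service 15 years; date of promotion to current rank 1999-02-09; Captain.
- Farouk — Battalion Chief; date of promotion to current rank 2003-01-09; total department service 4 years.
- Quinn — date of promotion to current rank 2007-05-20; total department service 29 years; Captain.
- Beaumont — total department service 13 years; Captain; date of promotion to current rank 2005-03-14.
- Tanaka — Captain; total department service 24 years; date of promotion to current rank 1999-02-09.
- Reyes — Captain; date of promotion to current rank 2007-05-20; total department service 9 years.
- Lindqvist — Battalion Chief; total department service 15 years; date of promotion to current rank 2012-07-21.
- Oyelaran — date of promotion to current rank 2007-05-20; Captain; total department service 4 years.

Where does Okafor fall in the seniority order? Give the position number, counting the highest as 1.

3

By rank: Lindqvist, Farouk and Okafor (Battalion Chief); then Sato, Tanaka, Beaumont, Oyelaran, Quinn and Reyes (Captain).
Among Lindqvist, Farouk and Okafor, by date of promotion to current rank (later first) (reversed rule for this group): Lindqvist (2012-07-21) before Farouk and Okafor (2003-01-09).
Among Farouk and Okafor, alphabetically by surname: Farouk before Okafor.
Among Sato, Tanaka, Beaumont, Oyelaran, Quinn and Reyes, by date of promotion to current rank (earlier first): Sato and Tanaka (1999-02-09) before Beaumont (2005-03-14) before Oyelaran, Quinn and Reyes (2007-05-20).
Among Sato and Tanaka, alphabetically by surname: Sato before Tanaka.
Among Oyelaran, Quinn and Reyes, alphabetically by surname: Oyelaran before Quinn before Reyes.
Order: Lindqvist, Farouk, Okafor, Sato, Tanaka, Beaumont, Oyelaran, Quinn, Reyes. So position 3.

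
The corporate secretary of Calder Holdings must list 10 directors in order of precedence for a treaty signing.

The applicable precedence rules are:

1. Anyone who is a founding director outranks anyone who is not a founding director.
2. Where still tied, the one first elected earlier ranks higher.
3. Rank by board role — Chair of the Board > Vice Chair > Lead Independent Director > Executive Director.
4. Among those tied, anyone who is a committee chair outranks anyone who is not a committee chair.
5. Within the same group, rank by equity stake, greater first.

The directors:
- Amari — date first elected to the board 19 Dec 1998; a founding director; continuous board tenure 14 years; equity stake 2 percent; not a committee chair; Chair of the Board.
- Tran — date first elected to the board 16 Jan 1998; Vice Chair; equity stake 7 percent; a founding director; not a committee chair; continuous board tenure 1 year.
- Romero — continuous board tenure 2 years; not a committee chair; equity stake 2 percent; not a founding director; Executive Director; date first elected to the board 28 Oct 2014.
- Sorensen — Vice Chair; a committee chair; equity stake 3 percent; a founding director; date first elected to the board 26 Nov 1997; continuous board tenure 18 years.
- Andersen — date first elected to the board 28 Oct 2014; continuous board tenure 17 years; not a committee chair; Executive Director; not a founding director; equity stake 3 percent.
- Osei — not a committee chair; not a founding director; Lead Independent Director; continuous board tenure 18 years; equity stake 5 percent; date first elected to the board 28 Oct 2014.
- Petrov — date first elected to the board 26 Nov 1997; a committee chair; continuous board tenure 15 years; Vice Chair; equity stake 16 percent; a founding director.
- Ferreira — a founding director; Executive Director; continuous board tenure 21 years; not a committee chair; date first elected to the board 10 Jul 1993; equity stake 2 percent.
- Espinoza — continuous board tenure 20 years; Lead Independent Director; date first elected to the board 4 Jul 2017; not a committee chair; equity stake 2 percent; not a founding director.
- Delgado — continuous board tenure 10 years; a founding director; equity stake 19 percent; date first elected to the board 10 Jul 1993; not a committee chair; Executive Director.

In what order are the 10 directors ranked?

By the first rule: Delgado, Ferreira, Petrov, Sorensen, Tran and Amari (each a founding director); then Osei, Andersen, Romero and Espinoza (each not a founding director).
Among Delgado, Ferreira, Petrov, Sorensen, Tran and Amari, by date first elected to the board (earlier first): Delgado and Ferreira (10 Jul 1993) before Petrov and Sorensen (26 Nov 1997) before Tran (16 Jan 1998) before Amari (19 Dec 1998).
Delgado and Ferreira are each Executive Director, so the next rule applies.
Delgado and Ferreira are each not a committee chair, so the next rule applies.
Among Delgado and Ferreira, by equity stake (higher first): Delgado (19 percent) before Ferreira (2 percent).
Petrov and Sorensen are each Vice Chair, so the next rule applies.
Petrov and Sorensen are each a committee chair, so the next rule applies.
Among Petrov and Sorensen, by equity stake (higher first): Petrov (16 percent) before Sorensen (3 percent).
Among Osei, Andersen, Romero and Espinoza, by date first elected to the board (earlier first): Osei, Andersen and Romero (28 Oct 2014) before Espinoza (4 Jul 2017).
Among Osei, Andersen and Romero, by board role: Osei (Lead Independent Director) before Andersen and Romero (Executive Director).
Andersen and Romero are each not a committee chair, so the next rule applies.
Among Andersen and Romero, by equity stake (higher first): Andersen (3 percent) before Romero (2 percent).
Full order: Delgado, Ferreira, Petrov, Sorensen, Tran, Amari, Osei, Andersen, Romero, Espinoza.

Delgado, Ferreira, Petrov, Sorensen, Tran, Amari, Osei, Andersen, Romero, Espinoza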